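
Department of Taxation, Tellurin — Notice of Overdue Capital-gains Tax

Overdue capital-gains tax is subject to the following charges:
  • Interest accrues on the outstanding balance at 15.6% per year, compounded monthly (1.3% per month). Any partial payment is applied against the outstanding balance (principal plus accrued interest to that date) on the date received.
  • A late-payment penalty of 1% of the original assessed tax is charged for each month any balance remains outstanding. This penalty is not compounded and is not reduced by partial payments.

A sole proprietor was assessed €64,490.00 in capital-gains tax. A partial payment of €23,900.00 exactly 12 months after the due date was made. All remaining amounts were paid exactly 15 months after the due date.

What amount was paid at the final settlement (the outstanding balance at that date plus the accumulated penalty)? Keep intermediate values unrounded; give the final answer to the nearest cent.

Balance at month 12: €64,490.0000 × (1 + 0.013)^12 = €75,301.8631…
After €23,900.00 payment: €75,301.8631… − €23,900.00 = €51,401.8631…
Balance at month 15: €51,401.8631… × (1 + 0.013)^3 = €53,432.7094…
Penalty: 15 × 1% × €64,490.00 = €9,673.50
Final settlement = outstanding balance + penalty = €53,432.7094… + €9,673.50 = €63,106.21

€63,106.21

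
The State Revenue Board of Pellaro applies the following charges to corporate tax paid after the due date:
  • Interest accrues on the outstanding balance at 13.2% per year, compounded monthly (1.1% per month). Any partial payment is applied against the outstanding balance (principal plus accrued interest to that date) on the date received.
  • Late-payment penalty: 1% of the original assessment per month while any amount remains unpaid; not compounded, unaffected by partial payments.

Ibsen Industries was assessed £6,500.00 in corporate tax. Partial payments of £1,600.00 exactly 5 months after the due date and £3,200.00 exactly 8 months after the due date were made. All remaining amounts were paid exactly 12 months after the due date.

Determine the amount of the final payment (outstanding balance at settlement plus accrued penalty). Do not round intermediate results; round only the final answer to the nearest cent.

£3,121.38

Balance at month 5: £6,500.0000 × (1 + 0.011)^5 = £6,865.4520…
After £1,600.00 payment: £6,865.4520… − £1,600.00 = £5,265.4520…
Balance at month 8: £5,265.4520… × (1 + 0.011)^3 = £5,441.1303…
After £3,200.00 payment: £5,441.1303… − £3,200.00 = £2,241.1303…
Balance at month 12: £2,241.1303… × (1 + 0.011)^4 = £2,341.3790…
Penalty: 12 × 1% × £6,500.00 = £780.00
Final settlement = outstanding balance + penalty = £2,341.3790… + £780.00 = £3,121.38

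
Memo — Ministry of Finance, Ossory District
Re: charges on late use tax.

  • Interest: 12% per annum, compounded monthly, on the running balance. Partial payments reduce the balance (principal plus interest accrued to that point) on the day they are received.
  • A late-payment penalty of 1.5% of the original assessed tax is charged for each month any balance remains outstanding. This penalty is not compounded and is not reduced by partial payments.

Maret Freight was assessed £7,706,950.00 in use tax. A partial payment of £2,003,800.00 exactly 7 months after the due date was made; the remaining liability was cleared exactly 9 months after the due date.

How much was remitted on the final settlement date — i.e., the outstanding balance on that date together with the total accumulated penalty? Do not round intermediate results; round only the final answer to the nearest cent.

Monthly rate = 12% ÷ 12 = 1%
Balance at month 7: £7,706,950.0000 × (1 + 0.01)^7 = £8,262,893.5519…
After £2,003,800.00 payment: £8,262,893.5519… − £2,003,800.00 = £6,259,093.5519…
Balance at month 9: £6,259,093.5519… × (1 + 0.01)^2 = £6,384,901.3323…
Penalty: 9 × 1.5% × £7,706,950.00 = £1,040,438.25
Final settlement = outstanding balance + penalty = £6,384,901.3323… + £1,040,438.25 = £7,425,339.58

£7,425,339.58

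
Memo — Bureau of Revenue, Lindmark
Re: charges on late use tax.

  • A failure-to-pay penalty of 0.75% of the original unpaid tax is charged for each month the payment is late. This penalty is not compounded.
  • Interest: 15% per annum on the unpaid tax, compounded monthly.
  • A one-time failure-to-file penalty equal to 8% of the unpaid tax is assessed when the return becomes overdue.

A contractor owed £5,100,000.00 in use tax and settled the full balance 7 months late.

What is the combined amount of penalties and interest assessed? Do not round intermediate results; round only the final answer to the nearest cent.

Failure-to-file penalty: 8% × £5,100,000.00 = £408,000.00
Failure-to-pay penalty: 7 × 0.75% × £5,100,000.00 = £267,750.00
Interest (15%/yr ÷ 12 = 1.25%/month): £5,100,000.00 × ((1 + 0.0125)^7 − 1) = £463,337.3985…
Penalties + interest = £675,750.0000 + £463,337.3985… = £1,139,087.40

£1,139,087.40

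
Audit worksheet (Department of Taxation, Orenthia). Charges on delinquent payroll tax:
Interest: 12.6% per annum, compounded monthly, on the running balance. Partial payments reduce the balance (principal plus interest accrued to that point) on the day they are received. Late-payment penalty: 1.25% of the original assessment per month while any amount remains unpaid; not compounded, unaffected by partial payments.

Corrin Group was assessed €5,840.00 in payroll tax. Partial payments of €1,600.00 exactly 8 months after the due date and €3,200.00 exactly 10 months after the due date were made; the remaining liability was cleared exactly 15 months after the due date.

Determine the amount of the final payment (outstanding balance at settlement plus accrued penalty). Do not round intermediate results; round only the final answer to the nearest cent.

€2,832.65

Monthly rate = 12.6% ÷ 12 = 1.05%
Balance at month 8: €5,840.0000 × (1 + 0.0105)^8 = €6,348.9717…
After €1,600.00 payment: €6,348.9717… − €1,600.00 = €4,748.9717…
Balance at month 10: €4,748.9717… × (1 + 0.0105)^2 = €4,849.2237…
After €3,200.00 payment: €4,849.2237… − €3,200.00 = €1,649.2237…
Balance at month 15: €1,649.2237… × (1 + 0.0105)^5 = €1,737.6454…
Penalty: 15 × 1.25% × €5,840.00 = €1,095.00
Final settlement = outstanding balance + penalty = €1,737.6454… + €1,095.00 = €2,832.65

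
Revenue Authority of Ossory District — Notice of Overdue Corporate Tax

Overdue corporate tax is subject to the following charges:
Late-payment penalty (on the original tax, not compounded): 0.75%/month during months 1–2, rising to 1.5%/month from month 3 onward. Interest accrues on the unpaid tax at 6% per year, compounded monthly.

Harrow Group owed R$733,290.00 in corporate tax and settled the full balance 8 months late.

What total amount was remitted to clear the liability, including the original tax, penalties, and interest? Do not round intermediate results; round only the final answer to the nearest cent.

R$840,135.52

Penalty, months 1–2: 2 × 0.75% × R$733,290.00 = R$10,999.35
Penalty, months 3–8: 6 × 1.5% × R$733,290.00 = R$65,996.10
Interest (6%/yr ÷ 12 = 0.5%/month): R$733,290.00 × ((1 + 0.005)^8 − 1) = R$29,850.0682…
Total = R$733,290.00 + R$76,995.4500 + R$29,850.0682… = R$840,135.52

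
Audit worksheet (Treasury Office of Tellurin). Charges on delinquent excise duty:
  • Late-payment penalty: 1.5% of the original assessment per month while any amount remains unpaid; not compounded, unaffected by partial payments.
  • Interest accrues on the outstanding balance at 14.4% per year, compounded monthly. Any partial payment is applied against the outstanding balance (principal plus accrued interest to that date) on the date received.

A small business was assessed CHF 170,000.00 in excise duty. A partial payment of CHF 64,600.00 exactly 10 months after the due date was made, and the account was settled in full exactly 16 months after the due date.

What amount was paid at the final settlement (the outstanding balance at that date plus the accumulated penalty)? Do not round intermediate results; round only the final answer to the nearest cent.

Monthly rate = 14.4% ÷ 12 = 1.2%
Balance at month 10: CHF 170,000.0000 × (1 + 0.012)^10 = CHF 191,537.6022…
After CHF 64,600.00 payment: CHF 191,537.6022… − CHF 64,600.00 = CHF 126,937.6022…
Balance at month 16: CHF 126,937.6022… × (1 + 0.012)^6 = CHF 136,355.7215…
Penalty: 16 × 1.5% × CHF 170,000.00 = CHF 40,800.00
Final settlement = outstanding balance + penalty = CHF 136,355.7215… + CHF 40,800.00 = CHF 177,155.72

CHF 177,155.72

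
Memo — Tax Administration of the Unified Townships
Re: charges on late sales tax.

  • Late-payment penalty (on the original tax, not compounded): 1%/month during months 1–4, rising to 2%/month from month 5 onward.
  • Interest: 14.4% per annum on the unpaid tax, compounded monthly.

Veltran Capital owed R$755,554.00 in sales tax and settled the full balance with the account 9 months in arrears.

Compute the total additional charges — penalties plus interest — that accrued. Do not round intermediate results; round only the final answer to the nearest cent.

Penalty, months 1–4: 4 × 1% × R$755,554.00 = R$30,222.16
Penalty, months 5–9: 5 × 2% × R$755,554.00 = R$75,555.40
Interest (14.4%/yr ÷ 12 = 1.2%/month): R$755,554.00 × ((1 + 0.012)^9 − 1) = R$85,628.2921…
Penalties + interest = R$105,777.5600 + R$85,628.2921… = R$191,405.85

R$191,405.85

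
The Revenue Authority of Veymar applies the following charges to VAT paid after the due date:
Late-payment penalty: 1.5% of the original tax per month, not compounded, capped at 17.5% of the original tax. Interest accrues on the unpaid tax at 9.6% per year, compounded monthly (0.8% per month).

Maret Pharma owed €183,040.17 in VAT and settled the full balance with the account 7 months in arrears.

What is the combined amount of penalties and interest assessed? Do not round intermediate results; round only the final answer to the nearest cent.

Penalty: 7 × 1.5% × €183,040.17 = €19,219.22… (below the 17.5% cap of €32,032.03…)
Interest: €183,040.17 × ((1 + 0.008)^7 − 1) = €183,040.17 × 0.0573621… = €10,499.5620…
Penalties + interest = €19,219.2179… + €10,499.5620… = €29,718.78

€29,718.78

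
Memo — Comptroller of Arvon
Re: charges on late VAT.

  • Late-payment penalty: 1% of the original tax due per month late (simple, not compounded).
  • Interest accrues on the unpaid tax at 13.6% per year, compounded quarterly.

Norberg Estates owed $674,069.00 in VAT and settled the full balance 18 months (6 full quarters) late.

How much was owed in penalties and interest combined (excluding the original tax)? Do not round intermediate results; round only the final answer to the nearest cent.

Late-payment penalty = 1% × $674,069.00 × 18 mo = $121,332.42
Interest (13.6%/yr ÷ 4 = 3.4%/quarter): $674,069.00 × ((1 + 0.034)^6 − 1) = $149,742.0012…
Penalties + interest = $121,332.4200 + $149,742.0012… = $271,074.42

$271,074.42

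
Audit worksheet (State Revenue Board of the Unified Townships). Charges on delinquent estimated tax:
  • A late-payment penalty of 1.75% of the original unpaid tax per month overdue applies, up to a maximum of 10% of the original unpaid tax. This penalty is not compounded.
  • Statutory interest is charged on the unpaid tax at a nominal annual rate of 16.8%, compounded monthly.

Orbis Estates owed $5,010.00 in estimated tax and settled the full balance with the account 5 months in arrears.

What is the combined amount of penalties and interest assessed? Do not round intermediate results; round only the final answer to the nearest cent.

Penalty: 5 × 1.75% × $5,010.00 = $438.38… (below the 10% cap of $501.00)
Interest (16.8%/yr ÷ 12 = 1.4%/month): $5,010.00 × ((1 + 0.014)^5 − 1) = $360.6580…
Penalties + interest = $438.3750 + $360.6580… = $799.03

$799.03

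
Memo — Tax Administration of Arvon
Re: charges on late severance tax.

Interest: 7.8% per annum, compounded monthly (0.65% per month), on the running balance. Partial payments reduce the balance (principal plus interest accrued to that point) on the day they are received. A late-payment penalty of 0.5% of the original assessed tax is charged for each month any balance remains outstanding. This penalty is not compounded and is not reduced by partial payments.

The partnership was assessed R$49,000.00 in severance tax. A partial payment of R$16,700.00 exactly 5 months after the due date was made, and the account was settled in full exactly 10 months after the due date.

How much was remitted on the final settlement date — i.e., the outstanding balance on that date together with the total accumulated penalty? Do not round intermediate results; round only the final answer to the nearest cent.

R$37,479.94

Balance at month 5: R$49,000.0000 × (1 + 0.0065)^5 = R$50,613.3375…
After R$16,700.00 payment: R$50,613.3375… − R$16,700.00 = R$33,913.3375…
Balance at month 10: R$33,913.3375… × (1 + 0.0065)^5 = R$35,029.9428…
Penalty: 10 × 0.5% × R$49,000.00 = R$2,450.00
Final settlement = outstanding balance + penalty = R$35,029.9428… + R$2,450.00 = R$37,479.94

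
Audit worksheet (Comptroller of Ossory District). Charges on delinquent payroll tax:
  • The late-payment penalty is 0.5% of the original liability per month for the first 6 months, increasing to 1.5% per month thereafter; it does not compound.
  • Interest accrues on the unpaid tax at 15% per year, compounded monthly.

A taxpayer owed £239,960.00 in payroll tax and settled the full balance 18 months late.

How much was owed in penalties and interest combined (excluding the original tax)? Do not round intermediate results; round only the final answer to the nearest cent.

£110,520.15

Penalty, months 1–6: 6 × 0.5% × £239,960.00 = £7,198.80
Penalty, months 7–18: 12 × 1.5% × £239,960.00 = £43,192.80
Interest (15%/yr ÷ 12 = 1.25%/month): £239,960.00 × ((1 + 0.0125)^18 − 1) = £60,128.5515…
Penalties + interest = £50,391.6000 + £60,128.5515… = £110,520.15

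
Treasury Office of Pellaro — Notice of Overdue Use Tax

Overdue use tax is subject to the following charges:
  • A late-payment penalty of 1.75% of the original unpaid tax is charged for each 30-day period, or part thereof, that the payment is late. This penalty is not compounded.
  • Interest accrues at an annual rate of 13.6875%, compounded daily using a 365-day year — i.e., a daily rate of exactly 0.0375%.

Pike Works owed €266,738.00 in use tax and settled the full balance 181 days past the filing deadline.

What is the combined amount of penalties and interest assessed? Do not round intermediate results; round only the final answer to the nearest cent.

Penalty periods: ⌈181/30⌉ = 7; penalty = 7 × 1.75% × €266,738.00 = €32,675.41…
Interest: €266,738.00 × ((1 + 0.000375)^181 − 1) = €266,738.00 × 0.07021790… = €18,729.7834…
Penalties + interest = €32,675.4050 + €18,729.7834… = €51,405.19

€51,405.19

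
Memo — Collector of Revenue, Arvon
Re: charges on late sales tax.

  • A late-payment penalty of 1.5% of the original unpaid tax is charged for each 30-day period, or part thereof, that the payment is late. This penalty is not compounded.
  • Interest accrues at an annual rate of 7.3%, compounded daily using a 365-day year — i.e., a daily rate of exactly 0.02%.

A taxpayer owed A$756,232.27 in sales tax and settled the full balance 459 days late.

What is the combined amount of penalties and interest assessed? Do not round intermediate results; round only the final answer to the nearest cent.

Penalty periods: ⌈459/30⌉ = 16; penalty = 16 × 1.5% × A$756,232.27 = A$181,495.74…
Interest: A$756,232.27 × ((1 + 0.0002)^459 − 1) = A$756,232.27 × 0.09613551… = A$72,700.7748…
Penalties + interest = A$181,495.7448 + A$72,700.7748… = A$254,196.52

A$254,196.52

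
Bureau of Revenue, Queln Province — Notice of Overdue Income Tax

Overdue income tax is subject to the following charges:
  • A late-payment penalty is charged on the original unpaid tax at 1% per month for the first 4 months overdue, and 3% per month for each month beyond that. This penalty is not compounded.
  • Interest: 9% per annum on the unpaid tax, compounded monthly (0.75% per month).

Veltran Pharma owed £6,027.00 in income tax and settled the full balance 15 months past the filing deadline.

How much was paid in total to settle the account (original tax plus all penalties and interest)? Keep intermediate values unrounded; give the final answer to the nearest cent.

Penalty, months 1–4: 4 × 1% × £6,027.00 = £241.08
Penalty, months 5–15: 11 × 3% × £6,027.00 = £1,988.91
Interest: £6,027.00 × ((1 + 0.0075)^15 − 1) = £6,027.00 × 0.1186026… = £714.8178…
Total = £6,027.00 + £2,229.9900 + £714.8178… = £8,971.81

£8,971.81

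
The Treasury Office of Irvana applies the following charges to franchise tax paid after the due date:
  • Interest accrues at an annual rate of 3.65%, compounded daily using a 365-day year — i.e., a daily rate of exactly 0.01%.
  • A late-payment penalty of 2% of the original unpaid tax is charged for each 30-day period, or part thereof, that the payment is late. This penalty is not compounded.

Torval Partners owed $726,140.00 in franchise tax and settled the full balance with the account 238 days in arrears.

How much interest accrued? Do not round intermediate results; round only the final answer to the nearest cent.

Interest: $726,140.00 × ((1 + 0.0001)^238 − 1) = $726,140.00 × 0.02408426… = $17,488.5458…

$17,488.55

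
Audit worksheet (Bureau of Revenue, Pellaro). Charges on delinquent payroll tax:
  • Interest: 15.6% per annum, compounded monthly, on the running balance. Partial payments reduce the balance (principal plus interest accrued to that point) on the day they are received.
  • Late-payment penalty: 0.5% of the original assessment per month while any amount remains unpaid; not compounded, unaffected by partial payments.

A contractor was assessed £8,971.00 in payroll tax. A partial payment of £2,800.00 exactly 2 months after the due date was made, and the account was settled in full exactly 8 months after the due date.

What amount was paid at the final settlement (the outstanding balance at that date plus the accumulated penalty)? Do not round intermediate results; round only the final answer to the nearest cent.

Monthly rate = 15.6% ÷ 12 = 1.3%
Balance at month 2: £8,971.0000 × (1 + 0.013)^2 = £9,205.7621…
After £2,800.00 payment: £9,205.7621… − £2,800.00 = £6,405.7621…
Balance at month 8: £6,405.7621… × (1 + 0.013)^6 = £6,921.9344…
Penalty: 8 × 0.5% × £8,971.00 = £358.84
Final settlement = outstanding balance + penalty = £6,921.9344… + £358.84 = £7,280.77

£7,280.77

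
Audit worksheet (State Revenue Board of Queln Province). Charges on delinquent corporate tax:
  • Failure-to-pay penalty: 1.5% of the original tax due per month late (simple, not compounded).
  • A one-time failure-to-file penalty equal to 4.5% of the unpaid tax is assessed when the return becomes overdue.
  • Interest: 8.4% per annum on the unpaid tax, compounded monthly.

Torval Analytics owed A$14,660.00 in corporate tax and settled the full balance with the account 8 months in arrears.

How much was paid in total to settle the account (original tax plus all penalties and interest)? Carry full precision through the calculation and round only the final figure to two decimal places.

A$17,920.26

Failure-to-file penalty: 4.5% × A$14,660.00 = A$659.70
Failure-to-pay penalty: 8 × 1.5% × A$14,660.00 = A$1,759.20
Interest (8.4%/yr ÷ 12 = 0.7%/month): A$14,660.00 × ((1 + 0.007)^8 − 1) = A$841.3576…
Total = A$14,660.00 + A$2,418.9000 + A$841.3576… = A$17,920.26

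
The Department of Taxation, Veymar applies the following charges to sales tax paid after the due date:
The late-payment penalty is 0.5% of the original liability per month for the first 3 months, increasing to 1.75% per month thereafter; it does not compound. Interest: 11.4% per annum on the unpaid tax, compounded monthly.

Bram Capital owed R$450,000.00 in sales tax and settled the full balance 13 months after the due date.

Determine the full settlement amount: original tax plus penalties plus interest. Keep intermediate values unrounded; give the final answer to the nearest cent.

R$594,355.79

Penalty, months 1–3: 3 × 0.5% × R$450,000.00 = R$6,750.00
Penalty, months 4–13: 10 × 1.75% × R$450,000.00 = R$78,750.00
Interest (11.4%/yr ÷ 12 = 0.95%/month): R$450,000.00 × ((1 + 0.0095)^13 − 1) = R$58,855.7852…
Total = R$450,000.00 + R$85,500.0000 + R$58,855.7852… = R$594,355.79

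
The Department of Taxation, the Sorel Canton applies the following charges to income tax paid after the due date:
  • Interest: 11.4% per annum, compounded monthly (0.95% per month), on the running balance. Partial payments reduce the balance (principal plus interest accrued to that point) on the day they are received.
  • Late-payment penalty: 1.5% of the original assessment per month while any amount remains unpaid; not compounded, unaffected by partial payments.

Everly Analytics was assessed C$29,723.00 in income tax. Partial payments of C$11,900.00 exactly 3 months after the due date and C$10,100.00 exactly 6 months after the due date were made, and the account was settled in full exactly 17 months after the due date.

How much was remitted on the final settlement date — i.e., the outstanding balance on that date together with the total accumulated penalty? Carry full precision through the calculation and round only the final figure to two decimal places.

Balance at month 3: C$29,723.0000 × (1 + 0.0095)^3 = C$30,578.1785…
After C$11,900.00 payment: C$30,578.1785… − C$11,900.00 = C$18,678.1785…
Balance at month 6: C$18,678.1785… × (1 + 0.0095)^3 = C$19,215.5797…
After C$10,100.00 payment: C$19,215.5797… − C$10,100.00 = C$9,115.5797…
Balance at month 17: C$9,115.5797… × (1 + 0.0095)^11 = C$10,114.7196…
Penalty: 17 × 1.5% × C$29,723.00 = C$7,579.37…
Final settlement = outstanding balance + penalty = C$10,114.7196… + C$7,579.37… = C$17,694.08

C$17,694.08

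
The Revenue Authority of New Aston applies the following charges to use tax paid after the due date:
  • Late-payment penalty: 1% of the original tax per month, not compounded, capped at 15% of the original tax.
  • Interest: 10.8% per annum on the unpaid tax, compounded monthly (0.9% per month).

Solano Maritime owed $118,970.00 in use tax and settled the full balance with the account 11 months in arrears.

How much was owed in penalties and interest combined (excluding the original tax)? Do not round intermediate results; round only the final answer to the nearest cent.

$25,409.31

Penalty: 11 × 1% × $118,970.00 = $13,086.70 (below the 15% cap of $17,845.50)
Interest: $118,970.00 × ((1 + 0.009)^11 − 1) = $118,970.00 × 0.1035775… = $12,322.6125…
Penalties + interest = $13,086.7000 + $12,322.6125… = $25,409.31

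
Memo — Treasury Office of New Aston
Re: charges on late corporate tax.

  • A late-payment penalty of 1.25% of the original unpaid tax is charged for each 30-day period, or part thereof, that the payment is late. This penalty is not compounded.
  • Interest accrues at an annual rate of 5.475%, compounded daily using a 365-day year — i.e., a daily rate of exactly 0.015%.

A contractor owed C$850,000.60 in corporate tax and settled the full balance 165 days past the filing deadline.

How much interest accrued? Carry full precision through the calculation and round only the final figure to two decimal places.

C$21,298.40

Interest: C$850,000.60 × ((1 + 0.00015)^165 − 1) = C$850,000.60 × 0.02505692… = C$21,298.3981…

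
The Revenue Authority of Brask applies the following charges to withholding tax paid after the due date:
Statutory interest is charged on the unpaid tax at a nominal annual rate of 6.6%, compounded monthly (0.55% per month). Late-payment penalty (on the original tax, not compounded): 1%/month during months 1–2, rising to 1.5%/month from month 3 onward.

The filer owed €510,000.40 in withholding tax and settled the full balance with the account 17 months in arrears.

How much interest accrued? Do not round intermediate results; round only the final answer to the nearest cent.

Interest: €510,000.40 × ((1 + 0.0055)^17 − 1) = €510,000.40 × 0.0977293… = €49,842.0047…

€49,842.00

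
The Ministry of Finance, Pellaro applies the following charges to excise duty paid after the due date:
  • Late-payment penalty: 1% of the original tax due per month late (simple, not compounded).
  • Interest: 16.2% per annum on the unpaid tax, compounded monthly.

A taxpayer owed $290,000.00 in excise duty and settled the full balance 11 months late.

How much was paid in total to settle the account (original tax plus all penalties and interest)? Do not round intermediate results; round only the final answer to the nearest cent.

$367,992.86

Late-payment penalty: 11 × 1% × $290,000.00 = $31,900.00
Interest (16.2%/yr ÷ 12 = 1.35%/month): $290,000.00 × ((1 + 0.0135)^11 − 1) = $46,092.8560…
Total = $290,000.00 + $31,900.0000 + $46,092.8560… = $367,992.86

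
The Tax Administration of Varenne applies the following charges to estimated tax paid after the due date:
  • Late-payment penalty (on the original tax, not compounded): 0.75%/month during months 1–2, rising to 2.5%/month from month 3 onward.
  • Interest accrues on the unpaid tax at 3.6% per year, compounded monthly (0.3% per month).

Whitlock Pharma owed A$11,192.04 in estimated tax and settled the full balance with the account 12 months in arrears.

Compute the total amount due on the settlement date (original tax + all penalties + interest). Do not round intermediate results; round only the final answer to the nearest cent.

Penalty, months 1–2: 2 × 0.75% × A$11,192.04 = A$167.88…
Penalty, months 3–12: 10 × 2.5% × A$11,192.04 = A$2,798.01
Interest: A$11,192.04 × ((1 + 0.003)^12 − 1) = A$11,192.04 × 0.0366000… = A$409.6284…
Total = A$11,192.04 + A$2,965.8906 + A$409.6284… = A$14,567.56

A$14,567.56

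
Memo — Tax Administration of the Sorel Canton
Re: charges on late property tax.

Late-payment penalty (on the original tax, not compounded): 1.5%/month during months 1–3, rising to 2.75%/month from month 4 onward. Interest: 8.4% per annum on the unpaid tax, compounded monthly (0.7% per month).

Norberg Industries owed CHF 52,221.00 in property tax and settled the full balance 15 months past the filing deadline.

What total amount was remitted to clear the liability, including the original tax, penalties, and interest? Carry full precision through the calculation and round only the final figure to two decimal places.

CHF 77,564.08

Penalty, months 1–3: 3 × 1.5% × CHF 52,221.00 = CHF 2,349.95…
Penalty, months 4–15: 12 × 2.75% × CHF 52,221.00 = CHF 17,232.93
Interest: CHF 52,221.00 × ((1 + 0.007)^15 − 1) = CHF 52,221.00 × 0.1103044… = CHF 5,760.2057…
Total = CHF 52,221.00 + CHF 19,582.8750 + CHF 5,760.2057… = CHF 77,564.08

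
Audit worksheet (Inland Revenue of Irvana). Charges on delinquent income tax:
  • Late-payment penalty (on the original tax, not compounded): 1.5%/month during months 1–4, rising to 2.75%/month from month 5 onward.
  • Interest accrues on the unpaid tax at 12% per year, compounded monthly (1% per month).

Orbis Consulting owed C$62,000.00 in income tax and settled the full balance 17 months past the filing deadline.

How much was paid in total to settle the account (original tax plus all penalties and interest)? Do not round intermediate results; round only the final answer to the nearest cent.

C$99,311.87

Penalty, months 1–4: 4 × 1.5% × C$62,000.00 = C$3,720.00
Penalty, months 5–17: 13 × 2.75% × C$62,000.00 = C$22,165.00
Interest: C$62,000.00 × ((1 + 0.01)^17 − 1) = C$62,000.00 × 0.1843044… = C$11,426.8747…
Total = C$62,000.00 + C$25,885.0000 + C$11,426.8747… = C$99,311.87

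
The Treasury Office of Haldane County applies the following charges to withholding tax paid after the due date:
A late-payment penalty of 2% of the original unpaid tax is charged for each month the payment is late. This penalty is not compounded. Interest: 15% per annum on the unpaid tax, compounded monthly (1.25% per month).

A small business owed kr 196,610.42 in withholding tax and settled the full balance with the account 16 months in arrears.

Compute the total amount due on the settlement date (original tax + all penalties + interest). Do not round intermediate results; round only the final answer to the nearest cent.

Late-payment penalty = 2% × kr 196,610.42 × 16 mo = kr 62,915.33…
Interest: kr 196,610.42 × ((1 + 0.0125)^16 − 1) = kr 196,610.42 × 0.2198895… = kr 43,232.5763…
Total = kr 196,610.42 + kr 62,915.3344 + kr 43,232.5763… = kr 302,758.33

kr 302,758.33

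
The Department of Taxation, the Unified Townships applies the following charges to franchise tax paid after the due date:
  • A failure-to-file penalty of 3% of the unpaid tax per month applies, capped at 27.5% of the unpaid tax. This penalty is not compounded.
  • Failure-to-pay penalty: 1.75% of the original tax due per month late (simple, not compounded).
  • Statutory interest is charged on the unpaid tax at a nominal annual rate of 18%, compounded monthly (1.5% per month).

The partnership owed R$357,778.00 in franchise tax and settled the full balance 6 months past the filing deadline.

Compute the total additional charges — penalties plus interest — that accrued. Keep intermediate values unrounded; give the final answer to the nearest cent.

Failure-to-file: 6 × 3% × R$357,778.00 = R$64,400.04 (under the 27.5% cap)
Failure-to-pay penalty: 6 × 1.75% × R$357,778.00 = R$37,566.69
Interest: R$357,778.00 × ((1 + 0.015)^6 − 1) = R$357,778.00 × 0.0934433… = R$33,431.9441…
Penalties + interest = R$101,966.7300 + R$33,431.9441… = R$135,398.67

R$135,398.67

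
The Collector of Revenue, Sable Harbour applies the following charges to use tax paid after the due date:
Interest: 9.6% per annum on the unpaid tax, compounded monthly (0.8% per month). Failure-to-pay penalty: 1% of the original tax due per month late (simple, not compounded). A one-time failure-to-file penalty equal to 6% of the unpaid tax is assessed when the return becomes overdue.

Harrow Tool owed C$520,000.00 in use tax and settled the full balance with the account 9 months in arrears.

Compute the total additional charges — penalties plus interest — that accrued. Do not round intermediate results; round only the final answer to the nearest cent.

C$116,660.71

Failure-to-file penalty: 6% × C$520,000.00 = C$31,200.00
Failure-to-pay penalty: 9 × 1% × C$520,000.00 = C$46,800.00
Interest: C$520,000.00 × ((1 + 0.008)^9 − 1) = C$520,000.00 × 0.0743475… = C$38,660.7147…
Penalties + interest = C$78,000.0000 + C$38,660.7147… = C$116,660.71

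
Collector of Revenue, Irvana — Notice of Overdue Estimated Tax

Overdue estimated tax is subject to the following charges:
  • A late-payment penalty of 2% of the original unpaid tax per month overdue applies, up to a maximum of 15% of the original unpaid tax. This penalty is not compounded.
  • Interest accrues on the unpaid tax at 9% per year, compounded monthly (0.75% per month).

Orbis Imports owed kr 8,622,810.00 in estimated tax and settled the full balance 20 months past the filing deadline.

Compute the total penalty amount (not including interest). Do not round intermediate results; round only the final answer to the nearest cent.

kr 1,293,421.50

Penalty (uncapped): 20 × 2% × kr 8,622,810.00 = kr 3,449,124.00; cap = 15% × kr 8,622,810.00 = kr 1,293,421.50 → penalty = kr 1,293,421.50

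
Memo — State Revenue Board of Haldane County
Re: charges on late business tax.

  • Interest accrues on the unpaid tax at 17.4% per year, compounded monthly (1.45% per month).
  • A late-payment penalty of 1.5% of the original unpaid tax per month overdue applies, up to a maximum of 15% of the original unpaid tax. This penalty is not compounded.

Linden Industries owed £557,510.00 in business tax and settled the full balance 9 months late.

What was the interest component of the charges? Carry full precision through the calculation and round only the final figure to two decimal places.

Interest: £557,510.00 × ((1 + 0.0145)^9 − 1) = £557,510.00 × 0.1383307… = £77,120.7686…

£77,120.77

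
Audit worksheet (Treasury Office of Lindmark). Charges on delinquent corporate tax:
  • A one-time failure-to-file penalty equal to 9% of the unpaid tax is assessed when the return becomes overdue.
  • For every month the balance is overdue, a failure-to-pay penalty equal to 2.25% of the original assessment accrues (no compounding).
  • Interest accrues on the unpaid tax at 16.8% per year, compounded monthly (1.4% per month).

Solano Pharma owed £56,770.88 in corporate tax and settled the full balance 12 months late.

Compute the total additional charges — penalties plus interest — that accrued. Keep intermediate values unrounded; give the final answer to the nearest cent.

Failure-to-file penalty: 9% × £56,770.88 = £5,109.38…
Failure-to-pay penalty = 2.25% × £56,770.88 × 12 mo = £15,328.14…
Interest: £56,770.88 × ((1 + 0.014)^12 − 1) = £56,770.88 × 0.1815591… = £10,307.2715…
Penalties + interest = £20,437.5168 + £10,307.2715… = £30,744.79

£30,744.79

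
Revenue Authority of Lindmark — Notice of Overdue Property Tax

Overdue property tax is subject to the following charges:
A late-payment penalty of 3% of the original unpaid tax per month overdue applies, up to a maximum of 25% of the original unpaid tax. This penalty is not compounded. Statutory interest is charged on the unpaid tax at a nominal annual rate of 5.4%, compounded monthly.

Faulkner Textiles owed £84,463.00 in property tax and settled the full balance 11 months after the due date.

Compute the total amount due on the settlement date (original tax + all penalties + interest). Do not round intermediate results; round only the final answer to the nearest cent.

£109,855.02

Penalty (uncapped): 11 × 3% × £84,463.00 = £27,872.79; cap = 25% × £84,463.00 = £21,115.75 → penalty = £21,115.75
Interest (5.4%/yr ÷ 12 = 0.45%/month): £84,463.00 × ((1 + 0.0045)^11 − 1) = £4,276.2706…
Total = £84,463.00 + £21,115.7500 + £4,276.2706… = £109,855.02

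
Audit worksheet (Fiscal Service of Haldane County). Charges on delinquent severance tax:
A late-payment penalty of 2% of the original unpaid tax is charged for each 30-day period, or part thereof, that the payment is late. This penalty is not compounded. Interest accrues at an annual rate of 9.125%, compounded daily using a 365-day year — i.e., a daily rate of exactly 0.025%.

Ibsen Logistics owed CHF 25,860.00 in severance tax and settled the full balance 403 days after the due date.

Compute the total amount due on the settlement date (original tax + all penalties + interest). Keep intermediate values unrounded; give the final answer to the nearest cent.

CHF 35,841.60

Penalty periods: ⌈403/30⌉ = 14; penalty = 14 × 2% × CHF 25,860.00 = CHF 7,240.80
Interest: CHF 25,860.00 × ((1 + 0.00025)^403 − 1) = CHF 25,860.00 × 0.10598618… = CHF 2,740.8026…
Total = CHF 25,860.00 + CHF 7,240.8000 + CHF 2,740.8026… = CHF 35,841.60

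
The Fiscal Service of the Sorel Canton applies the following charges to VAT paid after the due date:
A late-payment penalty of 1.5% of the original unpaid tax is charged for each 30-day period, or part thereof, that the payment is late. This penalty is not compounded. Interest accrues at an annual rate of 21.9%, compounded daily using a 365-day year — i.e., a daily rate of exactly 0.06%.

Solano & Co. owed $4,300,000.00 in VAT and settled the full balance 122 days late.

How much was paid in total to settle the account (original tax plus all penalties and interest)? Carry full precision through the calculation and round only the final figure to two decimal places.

Penalty periods: ⌈122/30⌉ = 5; penalty = 5 × 1.5% × $4,300,000.00 = $322,500.00
Interest: $4,300,000.00 × ((1 + 0.0006)^122 − 1) = $4,300,000.00 × 0.07592209… = $326,464.9718…
Total = $4,300,000.00 + $322,500.0000 + $326,464.9718… = $4,948,964.97

$4,948,964.97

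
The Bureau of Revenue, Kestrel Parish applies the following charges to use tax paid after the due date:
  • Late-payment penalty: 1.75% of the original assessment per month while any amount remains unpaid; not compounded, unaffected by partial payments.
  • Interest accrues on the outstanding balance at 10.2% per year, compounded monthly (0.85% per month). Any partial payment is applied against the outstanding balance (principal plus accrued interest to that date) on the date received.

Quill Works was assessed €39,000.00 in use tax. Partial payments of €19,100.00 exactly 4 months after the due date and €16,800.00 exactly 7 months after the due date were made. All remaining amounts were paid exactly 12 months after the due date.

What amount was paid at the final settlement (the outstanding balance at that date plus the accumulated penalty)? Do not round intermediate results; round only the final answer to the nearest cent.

Balance at month 4: €39,000.0000 × (1 + 0.0085)^4 = €40,343.0025…
After €19,100.00 payment: €40,343.0025… − €19,100.00 = €21,243.0025…
Balance at month 7: €21,243.0025… × (1 + 0.0085)^3 = €21,789.3165…
After €16,800.00 payment: €21,789.3165… − €16,800.00 = €4,989.3165…
Balance at month 12: €4,989.3165… × (1 + 0.0085)^5 = €5,204.9980…
Penalty: 12 × 1.75% × €39,000.00 = €8,190.00
Final settlement = outstanding balance + penalty = €5,204.9980… + €8,190.00 = €13,395.00

€13,395.00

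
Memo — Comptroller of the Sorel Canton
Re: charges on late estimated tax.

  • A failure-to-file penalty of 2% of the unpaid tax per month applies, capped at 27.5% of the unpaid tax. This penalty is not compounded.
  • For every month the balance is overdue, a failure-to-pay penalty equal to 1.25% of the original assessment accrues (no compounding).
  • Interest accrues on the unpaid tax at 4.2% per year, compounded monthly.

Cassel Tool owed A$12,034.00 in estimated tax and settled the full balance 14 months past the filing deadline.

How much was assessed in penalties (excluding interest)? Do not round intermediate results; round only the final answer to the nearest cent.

A$5,415.30

Failure-to-file: 14 × 2% × A$12,034.00 = A$3,369.52, capped at 27.5% × A$12,034.00 = A$3,309.35
Failure-to-pay penalty = 1.25% × A$12,034.00 × 14 mo = A$2,105.95
Total penalty = A$3,309.35 + A$2,105.95 = A$5,415.30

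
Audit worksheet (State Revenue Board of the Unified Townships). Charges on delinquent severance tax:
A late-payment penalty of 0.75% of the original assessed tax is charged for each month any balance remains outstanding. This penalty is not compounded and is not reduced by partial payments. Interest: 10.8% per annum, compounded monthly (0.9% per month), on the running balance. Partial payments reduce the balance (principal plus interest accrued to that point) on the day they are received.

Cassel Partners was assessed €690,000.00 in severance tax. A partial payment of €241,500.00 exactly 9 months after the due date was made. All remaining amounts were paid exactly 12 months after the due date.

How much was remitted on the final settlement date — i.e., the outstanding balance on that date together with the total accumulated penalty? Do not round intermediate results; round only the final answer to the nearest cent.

Balance at month 9: €690,000.0000 × (1 + 0.009)^9 = €747,944.8684…
After €241,500.00 payment: €747,944.8684… − €241,500.00 = €506,444.8684…
Balance at month 12: €506,444.8684… × (1 + 0.009)^3 = €520,242.3152…
Penalty: 12 × 0.75% × €690,000.00 = €62,100.00
Final settlement = outstanding balance + penalty = €520,242.3152… + €62,100.00 = €582,342.32

€582,342.32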